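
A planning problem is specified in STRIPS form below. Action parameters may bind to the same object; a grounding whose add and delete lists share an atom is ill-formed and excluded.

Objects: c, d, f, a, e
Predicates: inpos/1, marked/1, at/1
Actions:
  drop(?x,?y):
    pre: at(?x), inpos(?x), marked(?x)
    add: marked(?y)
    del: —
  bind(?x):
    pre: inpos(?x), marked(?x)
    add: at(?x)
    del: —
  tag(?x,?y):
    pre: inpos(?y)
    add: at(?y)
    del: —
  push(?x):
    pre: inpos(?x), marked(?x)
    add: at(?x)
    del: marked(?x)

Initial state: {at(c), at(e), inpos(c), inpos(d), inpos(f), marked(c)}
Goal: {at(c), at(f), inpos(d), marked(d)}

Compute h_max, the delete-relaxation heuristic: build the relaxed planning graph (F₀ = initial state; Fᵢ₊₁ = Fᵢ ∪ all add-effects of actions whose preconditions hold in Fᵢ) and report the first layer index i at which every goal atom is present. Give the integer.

1

F0 = init (6 atoms)
F1 = F0 ∪ {at(d), at(f), marked(a), marked(d), marked(e), marked(f)}  (12 atoms)
goal ⊆ F1  ⇒  h_max = 1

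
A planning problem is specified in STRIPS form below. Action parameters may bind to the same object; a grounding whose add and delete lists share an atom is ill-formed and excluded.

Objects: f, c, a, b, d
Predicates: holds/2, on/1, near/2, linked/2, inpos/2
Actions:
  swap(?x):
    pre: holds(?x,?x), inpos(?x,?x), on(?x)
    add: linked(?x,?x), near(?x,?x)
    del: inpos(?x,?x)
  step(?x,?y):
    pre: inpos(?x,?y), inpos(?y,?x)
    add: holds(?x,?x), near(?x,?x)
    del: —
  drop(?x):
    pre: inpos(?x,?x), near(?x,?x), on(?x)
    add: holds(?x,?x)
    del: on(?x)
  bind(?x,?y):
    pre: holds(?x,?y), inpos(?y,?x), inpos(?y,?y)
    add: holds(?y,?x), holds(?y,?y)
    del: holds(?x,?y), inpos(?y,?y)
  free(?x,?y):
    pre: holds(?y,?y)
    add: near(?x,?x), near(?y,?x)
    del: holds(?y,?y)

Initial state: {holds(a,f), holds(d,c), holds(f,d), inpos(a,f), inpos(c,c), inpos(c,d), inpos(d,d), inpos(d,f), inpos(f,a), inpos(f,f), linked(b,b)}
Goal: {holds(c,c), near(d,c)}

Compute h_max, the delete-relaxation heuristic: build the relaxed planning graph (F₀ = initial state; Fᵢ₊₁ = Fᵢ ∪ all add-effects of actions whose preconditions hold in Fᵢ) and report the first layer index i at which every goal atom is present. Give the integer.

2

F0 = init (11 atoms)
F1 = F0 ∪ {holds(a,a), holds(c,c), holds(c,d), holds(d,d), holds(d,f), holds(f,a), holds(f,f), near(a,a), near(c,c), near(d,d), near(f,f)}  (22 atoms)
F2 = F1 ∪ {near(a,b), near(a,c), near(a,d), near(a,f), near(b,b), near(c,a), near(c,b), near(c,d), near(c,f), near(d,a), near(d,b), near(d,c), near(d,f), near(f,a), near(f,b), near(f,c), near(f,d)}  (39 atoms)
goal ⊆ F2  ⇒  h_max = 2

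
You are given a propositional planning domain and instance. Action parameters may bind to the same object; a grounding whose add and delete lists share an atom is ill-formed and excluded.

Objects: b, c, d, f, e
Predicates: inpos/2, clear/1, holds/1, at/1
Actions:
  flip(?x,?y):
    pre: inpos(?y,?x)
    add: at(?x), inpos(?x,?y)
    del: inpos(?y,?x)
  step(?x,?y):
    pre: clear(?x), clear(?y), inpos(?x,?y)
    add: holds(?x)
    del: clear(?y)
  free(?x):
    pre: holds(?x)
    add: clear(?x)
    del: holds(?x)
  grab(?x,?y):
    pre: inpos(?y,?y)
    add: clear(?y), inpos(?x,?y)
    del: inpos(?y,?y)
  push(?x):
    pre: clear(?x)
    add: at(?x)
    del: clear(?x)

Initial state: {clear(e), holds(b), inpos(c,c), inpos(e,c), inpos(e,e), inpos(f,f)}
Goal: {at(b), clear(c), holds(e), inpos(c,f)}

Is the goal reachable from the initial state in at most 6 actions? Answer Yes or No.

1. step(e,e)  →  {holds(b), holds(e), inpos(c,c), inpos(e,c), inpos(e,e), inpos(f,f)}
2. free(b)  →  {clear(b), holds(e), inpos(c,c), inpos(e,c), inpos(e,e), inpos(f,f)}
3. grab(b,c)  →  {clear(b), clear(c), holds(e), inpos(b,c), inpos(e,c), inpos(e,e), inpos(f,f)}
4. grab(c,f)  →  {clear(b), clear(c), clear(f), holds(e), inpos(b,c), inpos(c,f), inpos(e,c), inpos(e,e)}
5. push(b)  →  {at(b), clear(c), clear(f), holds(e), inpos(b,c), inpos(c,f), inpos(e,c), inpos(e,e)}
optimal plan length = 5; 5 ≤ 6

Yes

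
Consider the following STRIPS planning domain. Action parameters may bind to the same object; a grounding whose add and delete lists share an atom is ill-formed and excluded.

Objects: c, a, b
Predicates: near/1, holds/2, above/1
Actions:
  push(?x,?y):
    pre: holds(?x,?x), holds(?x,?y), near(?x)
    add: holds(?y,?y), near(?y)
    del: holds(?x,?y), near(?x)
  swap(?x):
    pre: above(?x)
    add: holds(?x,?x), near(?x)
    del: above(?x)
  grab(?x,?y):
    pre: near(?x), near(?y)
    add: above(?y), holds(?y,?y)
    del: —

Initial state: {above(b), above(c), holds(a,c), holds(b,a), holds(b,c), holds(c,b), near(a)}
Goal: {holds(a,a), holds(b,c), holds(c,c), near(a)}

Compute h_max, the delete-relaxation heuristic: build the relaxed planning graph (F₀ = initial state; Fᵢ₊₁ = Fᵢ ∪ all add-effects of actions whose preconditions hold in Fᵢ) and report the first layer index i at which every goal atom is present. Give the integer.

1

F0 = init (7 atoms)
F1 = F0 ∪ {above(a), holds(a,a), holds(b,b), holds(c,c), near(b), near(c)}  (13 atoms)
goal ⊆ F1  ⇒  h_max = 1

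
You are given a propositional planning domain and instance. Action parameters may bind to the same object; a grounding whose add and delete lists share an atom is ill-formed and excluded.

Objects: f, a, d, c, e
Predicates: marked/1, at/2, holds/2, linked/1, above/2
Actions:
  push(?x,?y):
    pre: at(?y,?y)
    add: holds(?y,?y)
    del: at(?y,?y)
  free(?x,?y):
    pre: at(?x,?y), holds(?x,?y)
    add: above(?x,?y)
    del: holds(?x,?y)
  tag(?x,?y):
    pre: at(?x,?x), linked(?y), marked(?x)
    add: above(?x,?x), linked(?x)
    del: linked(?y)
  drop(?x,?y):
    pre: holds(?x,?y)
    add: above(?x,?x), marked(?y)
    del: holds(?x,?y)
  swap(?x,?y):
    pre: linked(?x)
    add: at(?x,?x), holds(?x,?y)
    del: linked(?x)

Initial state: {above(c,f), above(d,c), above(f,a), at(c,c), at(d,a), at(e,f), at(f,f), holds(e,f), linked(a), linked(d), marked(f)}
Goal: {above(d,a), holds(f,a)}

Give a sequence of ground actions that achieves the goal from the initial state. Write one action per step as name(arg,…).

tag(f,a); swap(f,a); swap(d,a); free(d,a)

1. tag(f,a)  →  {above(c,f), above(d,c), above(f,a), above(f,f), at(c,c), at(d,a), at(e,f), at(f,f), holds(e,f), linked(d), linked(f), marked(f)}
2. swap(f,a)  →  {above(c,f), above(d,c), above(f,a), above(f,f), at(c,c), at(d,a), at(e,f), at(f,f), holds(e,f), holds(f,a), linked(d), marked(f)}
3. swap(d,a)  →  {above(c,f), above(d,c), above(f,a), above(f,f), at(c,c), at(d,a), at(d,d), at(e,f), at(f,f), holds(d,a), holds(e,f), holds(f,a), marked(f)}
4. free(d,a)  →  {above(c,f), above(d,a), above(d,c), above(f,a), above(f,f), at(c,c), at(d,a), at(d,d), at(e,f), at(f,f), holds(e,f), holds(f,a), marked(f)}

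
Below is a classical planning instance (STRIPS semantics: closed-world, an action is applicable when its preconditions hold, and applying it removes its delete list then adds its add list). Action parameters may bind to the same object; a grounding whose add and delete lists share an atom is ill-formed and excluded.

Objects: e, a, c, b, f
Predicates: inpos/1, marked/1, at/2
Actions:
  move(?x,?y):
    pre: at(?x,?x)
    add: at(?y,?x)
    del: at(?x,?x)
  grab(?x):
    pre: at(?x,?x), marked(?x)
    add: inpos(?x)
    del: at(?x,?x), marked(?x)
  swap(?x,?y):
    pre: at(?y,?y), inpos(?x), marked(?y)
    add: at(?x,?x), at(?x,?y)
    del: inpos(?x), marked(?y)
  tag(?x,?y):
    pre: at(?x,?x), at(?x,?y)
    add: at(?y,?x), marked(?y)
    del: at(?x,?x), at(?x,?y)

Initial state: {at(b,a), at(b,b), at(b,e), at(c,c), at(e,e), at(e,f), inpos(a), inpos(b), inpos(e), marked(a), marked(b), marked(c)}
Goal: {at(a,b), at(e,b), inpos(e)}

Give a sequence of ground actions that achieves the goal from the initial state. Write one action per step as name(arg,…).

1. swap(a,b)  →  {at(a,a), at(a,b), at(b,a), at(b,b), at(b,e), at(c,c), at(e,e), at(e,f), inpos(b), inpos(e), marked(a), marked(c)}
2. move(b,e)  →  {at(a,a), at(a,b), at(b,a), at(b,e), at(c,c), at(e,b), at(e,e), at(e,f), inpos(b), inpos(e), marked(a), marked(c)}

swap(a,b); move(b,e)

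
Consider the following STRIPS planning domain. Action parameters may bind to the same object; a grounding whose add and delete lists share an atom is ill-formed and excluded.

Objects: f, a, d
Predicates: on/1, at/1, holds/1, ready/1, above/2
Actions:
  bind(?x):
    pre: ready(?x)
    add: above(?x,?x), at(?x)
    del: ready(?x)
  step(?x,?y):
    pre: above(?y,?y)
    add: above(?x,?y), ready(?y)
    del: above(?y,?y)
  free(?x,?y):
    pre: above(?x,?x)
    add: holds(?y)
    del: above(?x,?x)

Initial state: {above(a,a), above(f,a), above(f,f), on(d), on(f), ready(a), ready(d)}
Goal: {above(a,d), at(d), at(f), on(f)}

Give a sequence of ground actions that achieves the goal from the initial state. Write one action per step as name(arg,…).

1. bind(d)  →  {above(a,a), above(d,d), above(f,a), above(f,f), at(d), on(d), on(f), ready(a)}
2. step(a,f)  →  {above(a,a), above(a,f), above(d,d), above(f,a), at(d), on(d), on(f), ready(a), ready(f)}
3. bind(f)  →  {above(a,a), above(a,f), above(d,d), above(f,a), above(f,f), at(d), at(f), on(d), on(f), ready(a)}
4. step(a,d)  →  {above(a,a), above(a,d), above(a,f), above(f,a), above(f,f), at(d), at(f), on(d), on(f), ready(a), ready(d)}

bind(d); step(a,f); bind(f); step(a,d)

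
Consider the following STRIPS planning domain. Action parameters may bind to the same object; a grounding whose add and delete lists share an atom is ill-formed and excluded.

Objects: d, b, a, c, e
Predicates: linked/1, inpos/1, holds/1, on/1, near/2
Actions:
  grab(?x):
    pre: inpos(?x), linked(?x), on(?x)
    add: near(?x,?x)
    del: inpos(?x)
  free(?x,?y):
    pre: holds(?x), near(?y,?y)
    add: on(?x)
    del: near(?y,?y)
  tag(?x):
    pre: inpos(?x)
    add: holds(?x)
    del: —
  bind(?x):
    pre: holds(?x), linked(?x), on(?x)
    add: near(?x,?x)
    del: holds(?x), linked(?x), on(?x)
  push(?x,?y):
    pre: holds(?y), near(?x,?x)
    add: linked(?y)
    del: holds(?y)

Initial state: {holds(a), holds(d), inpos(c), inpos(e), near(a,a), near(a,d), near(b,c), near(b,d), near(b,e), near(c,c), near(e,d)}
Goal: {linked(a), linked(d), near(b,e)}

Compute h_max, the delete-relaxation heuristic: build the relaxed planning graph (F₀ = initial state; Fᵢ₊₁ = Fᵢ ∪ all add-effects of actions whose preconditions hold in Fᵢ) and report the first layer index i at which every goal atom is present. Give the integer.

F0 = init (11 atoms)
F1 = F0 ∪ {holds(c), holds(e), linked(a), linked(d), on(a), on(d)}  (17 atoms)
goal ⊆ F1  ⇒  h_max = 1

1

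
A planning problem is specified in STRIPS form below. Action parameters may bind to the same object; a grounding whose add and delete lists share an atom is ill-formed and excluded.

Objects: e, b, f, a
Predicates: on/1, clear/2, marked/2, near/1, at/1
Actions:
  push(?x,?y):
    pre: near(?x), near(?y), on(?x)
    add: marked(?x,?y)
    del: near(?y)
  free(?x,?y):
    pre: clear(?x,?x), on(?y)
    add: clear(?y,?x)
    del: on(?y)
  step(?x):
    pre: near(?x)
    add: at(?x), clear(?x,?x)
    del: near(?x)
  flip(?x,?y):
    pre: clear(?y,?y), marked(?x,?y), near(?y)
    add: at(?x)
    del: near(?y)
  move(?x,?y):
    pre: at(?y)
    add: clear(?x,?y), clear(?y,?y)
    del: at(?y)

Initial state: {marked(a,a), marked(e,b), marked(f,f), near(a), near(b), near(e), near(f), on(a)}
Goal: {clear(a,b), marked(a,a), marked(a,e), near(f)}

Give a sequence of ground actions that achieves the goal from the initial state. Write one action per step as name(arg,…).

1. push(a,e)  →  {marked(a,a), marked(a,e), marked(e,b), marked(f,f), near(a), near(b), near(f), on(a)}
2. step(b)  →  {at(b), clear(b,b), marked(a,a), marked(a,e), marked(e,b), marked(f,f), near(a), near(f), on(a)}
3. free(b,a)  →  {at(b), clear(a,b), clear(b,b), marked(a,a), marked(a,e), marked(e,b), marked(f,f), near(a), near(f)}

push(a,e); step(b); free(b,a)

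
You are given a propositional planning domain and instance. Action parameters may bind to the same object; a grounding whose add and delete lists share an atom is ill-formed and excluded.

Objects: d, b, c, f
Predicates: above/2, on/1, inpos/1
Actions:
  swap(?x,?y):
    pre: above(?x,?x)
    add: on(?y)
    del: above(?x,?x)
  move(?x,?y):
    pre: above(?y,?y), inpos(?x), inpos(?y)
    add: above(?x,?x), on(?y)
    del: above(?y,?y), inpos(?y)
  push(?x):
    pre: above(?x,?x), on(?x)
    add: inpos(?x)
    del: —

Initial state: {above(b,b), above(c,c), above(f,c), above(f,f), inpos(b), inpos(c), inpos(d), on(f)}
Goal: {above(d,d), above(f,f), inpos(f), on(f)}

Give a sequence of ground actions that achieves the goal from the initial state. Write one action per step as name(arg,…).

1. move(d,b)  →  {above(c,c), above(d,d), above(f,c), above(f,f), inpos(c), inpos(d), on(b), on(f)}
2. push(f)  →  {above(c,c), above(d,d), above(f,c), above(f,f), inpos(c), inpos(d), inpos(f), on(b), on(f)}

move(d,b); push(f)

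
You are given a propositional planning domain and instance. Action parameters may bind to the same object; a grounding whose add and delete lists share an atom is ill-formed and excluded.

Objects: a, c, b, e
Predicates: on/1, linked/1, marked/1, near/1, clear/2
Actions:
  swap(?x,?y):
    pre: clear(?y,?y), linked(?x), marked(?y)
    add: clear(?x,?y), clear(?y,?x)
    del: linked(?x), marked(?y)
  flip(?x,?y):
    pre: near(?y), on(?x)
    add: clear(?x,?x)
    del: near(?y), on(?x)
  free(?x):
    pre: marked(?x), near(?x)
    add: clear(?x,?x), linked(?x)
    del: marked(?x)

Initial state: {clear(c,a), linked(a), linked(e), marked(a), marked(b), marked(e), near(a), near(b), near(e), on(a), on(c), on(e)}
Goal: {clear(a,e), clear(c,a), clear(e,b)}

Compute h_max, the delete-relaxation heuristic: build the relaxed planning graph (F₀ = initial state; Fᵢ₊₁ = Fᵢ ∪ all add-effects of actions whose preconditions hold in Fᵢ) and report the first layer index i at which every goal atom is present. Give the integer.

F0 = init (12 atoms)
F1 = F0 ∪ {clear(a,a), clear(b,b), clear(c,c), clear(e,e), linked(b)}  (17 atoms)
F2 = F1 ∪ {clear(a,b), clear(a,e), clear(b,a), clear(b,e), clear(e,a), clear(e,b)}  (23 atoms)
goal ⊆ F2  ⇒  h_max = 2

2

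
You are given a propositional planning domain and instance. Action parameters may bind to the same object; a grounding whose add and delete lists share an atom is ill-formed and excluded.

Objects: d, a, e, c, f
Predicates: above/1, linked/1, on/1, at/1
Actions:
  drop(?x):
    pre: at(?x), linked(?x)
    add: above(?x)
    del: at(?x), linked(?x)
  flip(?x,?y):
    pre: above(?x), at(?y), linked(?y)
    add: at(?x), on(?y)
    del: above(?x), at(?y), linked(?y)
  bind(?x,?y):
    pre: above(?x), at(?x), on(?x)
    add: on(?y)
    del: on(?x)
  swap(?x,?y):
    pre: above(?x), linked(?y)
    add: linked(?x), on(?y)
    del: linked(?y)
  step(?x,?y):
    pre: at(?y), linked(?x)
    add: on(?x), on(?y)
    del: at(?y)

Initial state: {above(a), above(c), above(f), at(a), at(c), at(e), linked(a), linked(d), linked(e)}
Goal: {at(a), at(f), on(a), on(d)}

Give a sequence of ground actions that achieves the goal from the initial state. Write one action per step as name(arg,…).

flip(f,a); flip(a,e); swap(c,d)

1. flip(f,a)  →  {above(a), above(c), at(c), at(e), at(f), linked(d), linked(e), on(a)}
2. flip(a,e)  →  {above(c), at(a), at(c), at(f), linked(d), on(a), on(e)}
3. swap(c,d)  →  {above(c), at(a), at(c), at(f), linked(c), on(a), on(d), on(e)}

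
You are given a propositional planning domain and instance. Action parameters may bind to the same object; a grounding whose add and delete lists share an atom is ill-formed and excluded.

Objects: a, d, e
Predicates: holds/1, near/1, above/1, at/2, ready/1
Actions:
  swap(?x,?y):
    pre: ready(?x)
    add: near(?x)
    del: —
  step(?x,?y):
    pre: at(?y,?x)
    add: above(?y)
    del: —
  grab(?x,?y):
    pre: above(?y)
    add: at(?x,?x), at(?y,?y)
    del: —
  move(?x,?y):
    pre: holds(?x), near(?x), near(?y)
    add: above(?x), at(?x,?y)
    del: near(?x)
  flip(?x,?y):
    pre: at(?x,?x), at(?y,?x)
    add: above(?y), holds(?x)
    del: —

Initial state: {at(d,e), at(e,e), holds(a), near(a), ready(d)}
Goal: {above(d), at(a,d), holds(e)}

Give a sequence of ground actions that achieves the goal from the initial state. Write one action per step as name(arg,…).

1. swap(d,a)  →  {at(d,e), at(e,e), holds(a), near(a), near(d), ready(d)}
2. move(a,d)  →  {above(a), at(a,d), at(d,e), at(e,e), holds(a), near(d), ready(d)}
3. flip(e,d)  →  {above(a), above(d), at(a,d), at(d,e), at(e,e), holds(a), holds(e), near(d), ready(d)}

swap(d,a); move(a,d); flip(e,d)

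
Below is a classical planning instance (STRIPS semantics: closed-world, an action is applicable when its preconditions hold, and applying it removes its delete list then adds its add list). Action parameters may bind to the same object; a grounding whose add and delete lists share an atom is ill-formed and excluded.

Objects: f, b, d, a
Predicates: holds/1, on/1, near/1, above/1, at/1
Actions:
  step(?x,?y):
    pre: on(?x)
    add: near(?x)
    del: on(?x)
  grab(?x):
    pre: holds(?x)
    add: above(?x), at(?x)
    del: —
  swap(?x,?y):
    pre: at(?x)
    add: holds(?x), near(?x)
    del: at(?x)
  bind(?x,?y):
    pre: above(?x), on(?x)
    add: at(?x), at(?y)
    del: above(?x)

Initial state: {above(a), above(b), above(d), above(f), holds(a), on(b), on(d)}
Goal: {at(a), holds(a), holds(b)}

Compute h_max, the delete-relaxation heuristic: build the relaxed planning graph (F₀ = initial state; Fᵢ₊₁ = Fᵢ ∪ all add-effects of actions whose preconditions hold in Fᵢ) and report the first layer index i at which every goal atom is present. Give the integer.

2

F0 = init (7 atoms)
F1 = F0 ∪ {at(a), at(b), at(d), at(f), near(b), near(d)}  (13 atoms)
F2 = F1 ∪ {holds(b), holds(d), holds(f), near(a), near(f)}  (18 atoms)
goal ⊆ F2  ⇒  h_max = 2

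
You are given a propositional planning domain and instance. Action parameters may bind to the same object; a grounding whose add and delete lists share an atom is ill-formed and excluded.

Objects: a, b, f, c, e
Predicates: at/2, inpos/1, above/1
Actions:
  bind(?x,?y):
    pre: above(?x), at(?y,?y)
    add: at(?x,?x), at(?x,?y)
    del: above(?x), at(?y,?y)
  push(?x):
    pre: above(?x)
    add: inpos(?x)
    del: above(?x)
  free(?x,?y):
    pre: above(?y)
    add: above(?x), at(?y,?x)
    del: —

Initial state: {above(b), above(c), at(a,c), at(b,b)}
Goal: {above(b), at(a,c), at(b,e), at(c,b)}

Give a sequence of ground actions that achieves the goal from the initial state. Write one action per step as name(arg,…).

1. bind(c,b)  →  {above(b), at(a,c), at(c,b), at(c,c)}
2. free(e,b)  →  {above(b), above(e), at(a,c), at(b,e), at(c,b), at(c,c)}

bind(c,b); free(e,b)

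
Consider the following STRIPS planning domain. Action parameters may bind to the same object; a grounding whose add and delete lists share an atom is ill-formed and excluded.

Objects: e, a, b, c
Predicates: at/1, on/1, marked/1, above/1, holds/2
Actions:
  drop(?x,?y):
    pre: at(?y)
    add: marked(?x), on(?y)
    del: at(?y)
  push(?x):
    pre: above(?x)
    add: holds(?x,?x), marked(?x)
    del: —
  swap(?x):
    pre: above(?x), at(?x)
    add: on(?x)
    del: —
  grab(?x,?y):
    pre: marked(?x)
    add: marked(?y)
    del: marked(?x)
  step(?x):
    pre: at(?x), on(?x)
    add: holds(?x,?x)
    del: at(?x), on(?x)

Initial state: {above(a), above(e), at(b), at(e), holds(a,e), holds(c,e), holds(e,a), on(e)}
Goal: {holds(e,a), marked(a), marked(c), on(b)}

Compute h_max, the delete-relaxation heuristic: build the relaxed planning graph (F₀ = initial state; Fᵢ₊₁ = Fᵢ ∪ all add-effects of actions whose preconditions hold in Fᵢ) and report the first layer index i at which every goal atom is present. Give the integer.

F0 = init (8 atoms)
F1 = F0 ∪ {holds(a,a), holds(e,e), marked(a), marked(b), marked(c), marked(e), on(b)}  (15 atoms)
goal ⊆ F1  ⇒  h_max = 1

1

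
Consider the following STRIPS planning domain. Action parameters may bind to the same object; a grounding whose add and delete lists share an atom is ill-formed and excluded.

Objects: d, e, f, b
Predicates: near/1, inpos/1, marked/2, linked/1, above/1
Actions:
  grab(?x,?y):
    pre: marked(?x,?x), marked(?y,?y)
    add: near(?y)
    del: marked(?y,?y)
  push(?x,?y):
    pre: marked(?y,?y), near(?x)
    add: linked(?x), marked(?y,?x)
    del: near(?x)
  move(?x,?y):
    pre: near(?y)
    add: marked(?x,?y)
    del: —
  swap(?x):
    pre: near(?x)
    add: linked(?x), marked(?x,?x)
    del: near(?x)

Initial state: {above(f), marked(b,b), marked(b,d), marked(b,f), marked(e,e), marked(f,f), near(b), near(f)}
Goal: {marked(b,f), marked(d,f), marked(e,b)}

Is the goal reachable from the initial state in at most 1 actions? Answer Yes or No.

No

1. push(b,e)  →  {above(f), linked(b), marked(b,b), marked(b,d), marked(b,f), marked(e,b), marked(e,e), marked(f,f), near(f)}
2. move(d,f)  →  {above(f), linked(b), marked(b,b), marked(b,d), marked(b,f), marked(d,f), marked(e,b), marked(e,e), marked(f,f), near(f)}
optimal plan length = 2; 2 > 1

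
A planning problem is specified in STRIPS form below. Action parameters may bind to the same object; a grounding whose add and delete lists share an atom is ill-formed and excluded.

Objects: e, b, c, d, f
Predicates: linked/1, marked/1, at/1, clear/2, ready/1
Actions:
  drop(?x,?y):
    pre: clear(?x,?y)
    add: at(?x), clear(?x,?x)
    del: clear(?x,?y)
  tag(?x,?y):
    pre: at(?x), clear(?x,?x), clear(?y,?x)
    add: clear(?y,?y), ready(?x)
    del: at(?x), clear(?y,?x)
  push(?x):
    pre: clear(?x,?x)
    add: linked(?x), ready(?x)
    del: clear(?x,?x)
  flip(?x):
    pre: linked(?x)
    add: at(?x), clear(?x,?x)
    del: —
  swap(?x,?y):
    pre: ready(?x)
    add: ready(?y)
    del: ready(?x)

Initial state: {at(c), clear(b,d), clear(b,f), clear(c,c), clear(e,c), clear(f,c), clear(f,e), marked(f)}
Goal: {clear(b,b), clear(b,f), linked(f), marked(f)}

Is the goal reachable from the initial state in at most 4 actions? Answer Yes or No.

1. drop(b,d)  →  {at(b), at(c), clear(b,b), clear(b,f), clear(c,c), clear(e,c), clear(f,c), clear(f,e), marked(f)}
2. drop(f,e)  →  {at(b), at(c), at(f), clear(b,b), clear(b,f), clear(c,c), clear(e,c), clear(f,c), clear(f,f), marked(f)}
3. push(f)  →  {at(b), at(c), at(f), clear(b,b), clear(b,f), clear(c,c), clear(e,c), clear(f,c), linked(f), marked(f), ready(f)}
optimal plan length = 3; 3 ≤ 4

Yes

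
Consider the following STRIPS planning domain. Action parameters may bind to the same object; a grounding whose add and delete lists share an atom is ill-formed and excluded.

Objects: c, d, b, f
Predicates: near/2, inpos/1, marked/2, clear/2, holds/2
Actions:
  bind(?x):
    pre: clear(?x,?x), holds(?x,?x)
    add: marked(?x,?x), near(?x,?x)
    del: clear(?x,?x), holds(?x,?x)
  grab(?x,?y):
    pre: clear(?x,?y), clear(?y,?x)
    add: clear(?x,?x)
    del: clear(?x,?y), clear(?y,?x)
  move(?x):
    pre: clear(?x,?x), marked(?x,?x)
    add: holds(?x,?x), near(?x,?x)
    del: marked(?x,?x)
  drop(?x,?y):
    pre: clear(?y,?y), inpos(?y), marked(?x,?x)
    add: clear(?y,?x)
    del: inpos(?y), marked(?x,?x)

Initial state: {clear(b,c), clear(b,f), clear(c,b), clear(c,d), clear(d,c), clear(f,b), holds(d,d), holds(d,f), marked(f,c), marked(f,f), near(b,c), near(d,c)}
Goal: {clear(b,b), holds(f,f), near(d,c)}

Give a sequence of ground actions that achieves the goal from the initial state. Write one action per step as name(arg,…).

grab(b,c); grab(f,b); move(f)

1. grab(b,c)  →  {clear(b,b), clear(b,f), clear(c,d), clear(d,c), clear(f,b), holds(d,d), holds(d,f), marked(f,c), marked(f,f), near(b,c), near(d,c)}
2. grab(f,b)  →  {clear(b,b), clear(c,d), clear(d,c), clear(f,f), holds(d,d), holds(d,f), marked(f,c), marked(f,f), near(b,c), near(d,c)}
3. move(f)  →  {clear(b,b), clear(c,d), clear(d,c), clear(f,f), holds(d,d), holds(d,f), holds(f,f), marked(f,c), near(b,c), near(d,c), near(f,f)}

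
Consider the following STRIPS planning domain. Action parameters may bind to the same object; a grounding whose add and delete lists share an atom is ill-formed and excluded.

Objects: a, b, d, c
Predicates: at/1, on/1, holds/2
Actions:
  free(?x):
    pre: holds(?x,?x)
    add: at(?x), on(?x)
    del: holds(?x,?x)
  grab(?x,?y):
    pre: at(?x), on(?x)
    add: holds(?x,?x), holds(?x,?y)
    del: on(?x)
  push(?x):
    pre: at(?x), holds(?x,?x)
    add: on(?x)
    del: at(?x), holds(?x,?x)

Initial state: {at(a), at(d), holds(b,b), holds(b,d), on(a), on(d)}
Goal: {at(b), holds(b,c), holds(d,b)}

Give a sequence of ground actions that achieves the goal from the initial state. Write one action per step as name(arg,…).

free(b); grab(b,c); grab(d,b)

1. free(b)  →  {at(a), at(b), at(d), holds(b,d), on(a), on(b), on(d)}
2. grab(b,c)  →  {at(a), at(b), at(d), holds(b,b), holds(b,c), holds(b,d), on(a), on(d)}
3. grab(d,b)  →  {at(a), at(b), at(d), holds(b,b), holds(b,c), holds(b,d), holds(d,b), holds(d,d), on(a)}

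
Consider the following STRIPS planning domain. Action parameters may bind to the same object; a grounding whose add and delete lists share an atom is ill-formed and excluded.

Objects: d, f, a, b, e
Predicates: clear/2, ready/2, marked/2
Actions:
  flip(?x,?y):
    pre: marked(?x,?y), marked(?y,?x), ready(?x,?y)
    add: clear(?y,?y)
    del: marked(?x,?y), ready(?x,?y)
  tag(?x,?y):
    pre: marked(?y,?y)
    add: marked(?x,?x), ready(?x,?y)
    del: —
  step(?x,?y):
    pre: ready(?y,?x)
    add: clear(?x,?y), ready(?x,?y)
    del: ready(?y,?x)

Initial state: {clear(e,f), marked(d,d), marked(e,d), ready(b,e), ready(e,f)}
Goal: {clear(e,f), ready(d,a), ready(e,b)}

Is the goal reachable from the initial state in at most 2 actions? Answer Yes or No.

No

1. tag(a,d)  →  {clear(e,f), marked(a,a), marked(d,d), marked(e,d), ready(a,d), ready(b,e), ready(e,f)}
2. tag(d,a)  →  {clear(e,f), marked(a,a), marked(d,d), marked(e,d), ready(a,d), ready(b,e), ready(d,a), ready(e,f)}
3. step(e,b)  →  {clear(e,b), clear(e,f), marked(a,a), marked(d,d), marked(e,d), ready(a,d), ready(d,a), ready(e,b), ready(e,f)}
optimal plan length = 3; 3 > 2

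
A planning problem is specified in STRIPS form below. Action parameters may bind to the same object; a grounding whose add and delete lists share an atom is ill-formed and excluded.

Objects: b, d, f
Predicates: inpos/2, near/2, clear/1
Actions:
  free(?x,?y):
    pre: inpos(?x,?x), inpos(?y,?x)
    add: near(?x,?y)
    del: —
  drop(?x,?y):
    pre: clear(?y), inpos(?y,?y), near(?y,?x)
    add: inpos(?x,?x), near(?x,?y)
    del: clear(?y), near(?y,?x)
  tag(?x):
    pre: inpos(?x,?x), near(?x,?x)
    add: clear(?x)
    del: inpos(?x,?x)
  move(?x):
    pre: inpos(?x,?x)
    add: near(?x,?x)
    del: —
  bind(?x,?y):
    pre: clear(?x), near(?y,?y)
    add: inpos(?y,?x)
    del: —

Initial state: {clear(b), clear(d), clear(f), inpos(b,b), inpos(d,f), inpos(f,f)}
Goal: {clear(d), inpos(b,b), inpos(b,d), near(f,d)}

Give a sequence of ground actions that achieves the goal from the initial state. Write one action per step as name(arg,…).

free(b,b); free(f,d); bind(d,b)

1. free(b,b)  →  {clear(b), clear(d), clear(f), inpos(b,b), inpos(d,f), inpos(f,f), near(b,b)}
2. free(f,d)  →  {clear(b), clear(d), clear(f), inpos(b,b), inpos(d,f), inpos(f,f), near(b,b), near(f,d)}
3. bind(d,b)  →  {clear(b), clear(d), clear(f), inpos(b,b), inpos(b,d), inpos(d,f), inpos(f,f), near(b,b), near(f,d)}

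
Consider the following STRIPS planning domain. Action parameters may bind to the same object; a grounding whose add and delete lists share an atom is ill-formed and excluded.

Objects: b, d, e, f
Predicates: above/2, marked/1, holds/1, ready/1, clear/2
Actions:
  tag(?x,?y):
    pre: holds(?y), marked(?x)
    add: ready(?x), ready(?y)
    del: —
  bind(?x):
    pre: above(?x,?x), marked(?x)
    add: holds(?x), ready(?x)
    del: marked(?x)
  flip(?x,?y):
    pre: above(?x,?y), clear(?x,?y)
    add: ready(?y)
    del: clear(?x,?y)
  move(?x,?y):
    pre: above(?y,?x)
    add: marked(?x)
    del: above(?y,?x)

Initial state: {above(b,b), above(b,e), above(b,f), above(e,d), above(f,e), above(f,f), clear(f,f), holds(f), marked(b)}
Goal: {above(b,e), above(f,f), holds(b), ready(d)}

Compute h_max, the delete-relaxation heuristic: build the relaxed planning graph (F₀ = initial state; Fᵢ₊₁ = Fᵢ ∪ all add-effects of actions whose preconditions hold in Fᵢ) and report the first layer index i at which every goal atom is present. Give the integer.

F0 = init (9 atoms)
F1 = F0 ∪ {holds(b), marked(d), marked(e), marked(f), ready(b), ready(f)}  (15 atoms)
F2 = F1 ∪ {ready(d), ready(e)}  (17 atoms)
goal ⊆ F2  ⇒  h_max = 2

2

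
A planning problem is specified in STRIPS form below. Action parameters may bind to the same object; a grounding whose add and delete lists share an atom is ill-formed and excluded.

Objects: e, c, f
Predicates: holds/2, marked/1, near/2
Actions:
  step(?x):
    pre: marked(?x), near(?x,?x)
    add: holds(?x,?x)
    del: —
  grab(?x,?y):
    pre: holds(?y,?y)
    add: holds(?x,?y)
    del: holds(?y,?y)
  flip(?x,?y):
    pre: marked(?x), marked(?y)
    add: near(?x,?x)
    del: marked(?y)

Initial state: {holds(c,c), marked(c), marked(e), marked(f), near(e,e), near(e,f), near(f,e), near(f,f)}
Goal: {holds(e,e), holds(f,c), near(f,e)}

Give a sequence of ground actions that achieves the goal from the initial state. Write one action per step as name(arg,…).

1. step(e)  →  {holds(c,c), holds(e,e), marked(c), marked(e), marked(f), near(e,e), near(e,f), near(f,e), near(f,f)}
2. grab(f,c)  →  {holds(e,e), holds(f,c), marked(c), marked(e), marked(f), near(e,e), near(e,f), near(f,e), near(f,f)}

step(e); grab(f,c)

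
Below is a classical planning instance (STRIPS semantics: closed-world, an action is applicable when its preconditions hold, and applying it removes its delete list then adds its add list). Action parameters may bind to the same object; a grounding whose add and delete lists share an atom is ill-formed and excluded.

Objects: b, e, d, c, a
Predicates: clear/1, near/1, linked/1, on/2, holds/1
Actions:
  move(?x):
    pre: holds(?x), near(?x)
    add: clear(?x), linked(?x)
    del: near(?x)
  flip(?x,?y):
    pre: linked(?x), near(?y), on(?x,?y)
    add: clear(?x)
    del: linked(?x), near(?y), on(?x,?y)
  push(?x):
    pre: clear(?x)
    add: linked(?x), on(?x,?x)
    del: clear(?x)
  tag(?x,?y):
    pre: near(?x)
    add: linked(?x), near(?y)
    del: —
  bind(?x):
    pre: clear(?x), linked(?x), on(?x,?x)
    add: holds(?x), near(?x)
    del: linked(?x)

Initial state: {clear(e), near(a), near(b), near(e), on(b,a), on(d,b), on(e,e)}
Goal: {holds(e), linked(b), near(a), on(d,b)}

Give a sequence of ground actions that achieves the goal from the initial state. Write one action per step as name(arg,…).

1. tag(b,b)  →  {clear(e), linked(b), near(a), near(b), near(e), on(b,a), on(d,b), on(e,e)}
2. tag(e,b)  →  {clear(e), linked(b), linked(e), near(a), near(b), near(e), on(b,a), on(d,b), on(e,e)}
3. bind(e)  →  {clear(e), holds(e), linked(b), near(a), near(b), near(e), on(b,a), on(d,b), on(e,e)}

tag(b,b); tag(e,b); bind(e)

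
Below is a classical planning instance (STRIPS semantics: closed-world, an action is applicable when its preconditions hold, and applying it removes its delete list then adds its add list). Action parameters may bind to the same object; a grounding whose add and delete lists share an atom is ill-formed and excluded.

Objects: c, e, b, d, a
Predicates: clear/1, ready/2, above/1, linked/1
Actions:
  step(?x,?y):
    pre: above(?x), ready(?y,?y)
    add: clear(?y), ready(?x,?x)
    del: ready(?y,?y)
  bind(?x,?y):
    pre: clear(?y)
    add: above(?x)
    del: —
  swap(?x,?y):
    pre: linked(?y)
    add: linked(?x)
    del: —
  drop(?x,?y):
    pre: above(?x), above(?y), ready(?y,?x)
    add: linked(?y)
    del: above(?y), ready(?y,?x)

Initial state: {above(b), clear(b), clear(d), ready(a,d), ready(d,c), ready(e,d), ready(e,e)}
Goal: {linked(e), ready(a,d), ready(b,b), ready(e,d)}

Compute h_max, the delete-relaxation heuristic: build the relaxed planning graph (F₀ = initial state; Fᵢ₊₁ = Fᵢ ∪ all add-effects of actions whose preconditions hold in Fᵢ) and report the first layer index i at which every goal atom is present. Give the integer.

2

F0 = init (7 atoms)
F1 = F0 ∪ {above(a), above(c), above(d), above(e), clear(e), ready(b,b)}  (13 atoms)
F2 = F1 ∪ {linked(a), linked(b), linked(d), linked(e), ready(a,a), ready(c,c), ready(d,d)}  (20 atoms)
goal ⊆ F2  ⇒  h_max = 2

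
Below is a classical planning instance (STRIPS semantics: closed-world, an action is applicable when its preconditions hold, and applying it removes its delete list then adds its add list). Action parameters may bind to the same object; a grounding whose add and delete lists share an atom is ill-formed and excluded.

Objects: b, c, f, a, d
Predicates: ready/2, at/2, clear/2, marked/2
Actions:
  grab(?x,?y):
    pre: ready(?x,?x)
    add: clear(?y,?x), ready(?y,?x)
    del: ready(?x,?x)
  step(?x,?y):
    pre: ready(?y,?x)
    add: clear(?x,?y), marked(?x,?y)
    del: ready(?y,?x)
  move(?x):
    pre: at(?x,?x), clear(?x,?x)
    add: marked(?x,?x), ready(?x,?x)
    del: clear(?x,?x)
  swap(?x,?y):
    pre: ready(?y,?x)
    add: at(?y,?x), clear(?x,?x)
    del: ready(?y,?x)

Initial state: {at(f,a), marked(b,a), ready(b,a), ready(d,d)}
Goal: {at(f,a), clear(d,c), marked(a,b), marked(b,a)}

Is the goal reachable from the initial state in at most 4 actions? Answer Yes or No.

Yes

1. grab(d,c)  →  {at(f,a), clear(c,d), marked(b,a), ready(b,a), ready(c,d)}
2. step(a,b)  →  {at(f,a), clear(a,b), clear(c,d), marked(a,b), marked(b,a), ready(c,d)}
3. step(d,c)  →  {at(f,a), clear(a,b), clear(c,d), clear(d,c), marked(a,b), marked(b,a), marked(d,c)}
optimal plan length = 3; 3 ≤ 4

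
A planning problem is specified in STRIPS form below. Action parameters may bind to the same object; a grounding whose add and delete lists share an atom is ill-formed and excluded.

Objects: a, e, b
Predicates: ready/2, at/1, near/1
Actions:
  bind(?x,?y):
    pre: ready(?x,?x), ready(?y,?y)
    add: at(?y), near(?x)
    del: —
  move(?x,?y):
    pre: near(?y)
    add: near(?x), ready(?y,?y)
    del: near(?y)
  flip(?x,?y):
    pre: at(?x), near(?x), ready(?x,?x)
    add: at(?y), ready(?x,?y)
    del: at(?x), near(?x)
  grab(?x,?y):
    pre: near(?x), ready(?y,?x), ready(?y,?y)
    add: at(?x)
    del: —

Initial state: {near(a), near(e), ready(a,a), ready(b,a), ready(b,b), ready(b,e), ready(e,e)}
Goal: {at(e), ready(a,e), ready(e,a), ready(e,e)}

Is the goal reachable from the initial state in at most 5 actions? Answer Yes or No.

1. bind(a,e)  →  {at(e), near(a), near(e), ready(a,a), ready(b,a), ready(b,b), ready(b,e), ready(e,e)}
2. flip(e,a)  →  {at(a), near(a), ready(a,a), ready(b,a), ready(b,b), ready(b,e), ready(e,a), ready(e,e)}
3. flip(a,e)  →  {at(e), ready(a,a), ready(a,e), ready(b,a), ready(b,b), ready(b,e), ready(e,a), ready(e,e)}
optimal plan length = 3; 3 ≤ 5

Yes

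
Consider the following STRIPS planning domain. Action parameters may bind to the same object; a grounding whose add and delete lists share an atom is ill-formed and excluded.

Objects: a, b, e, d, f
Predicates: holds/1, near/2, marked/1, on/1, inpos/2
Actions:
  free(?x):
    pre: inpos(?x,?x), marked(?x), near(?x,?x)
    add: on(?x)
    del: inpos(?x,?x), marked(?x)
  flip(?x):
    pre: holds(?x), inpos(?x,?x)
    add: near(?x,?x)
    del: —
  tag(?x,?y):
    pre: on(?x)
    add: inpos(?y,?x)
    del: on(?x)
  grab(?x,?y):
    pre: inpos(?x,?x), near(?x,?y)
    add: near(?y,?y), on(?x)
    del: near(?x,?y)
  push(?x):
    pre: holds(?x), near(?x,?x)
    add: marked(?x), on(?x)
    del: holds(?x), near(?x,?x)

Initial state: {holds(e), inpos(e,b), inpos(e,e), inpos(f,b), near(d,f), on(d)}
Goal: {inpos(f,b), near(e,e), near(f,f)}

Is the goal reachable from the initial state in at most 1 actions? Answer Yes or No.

No

1. flip(e)  →  {holds(e), inpos(e,b), inpos(e,e), inpos(f,b), near(d,f), near(e,e), on(d)}
2. tag(d,d)  →  {holds(e), inpos(d,d), inpos(e,b), inpos(e,e), inpos(f,b), near(d,f), near(e,e)}
3. grab(d,f)  →  {holds(e), inpos(d,d), inpos(e,b), inpos(e,e), inpos(f,b), near(e,e), near(f,f), on(d)}
optimal plan length = 3; 3 > 1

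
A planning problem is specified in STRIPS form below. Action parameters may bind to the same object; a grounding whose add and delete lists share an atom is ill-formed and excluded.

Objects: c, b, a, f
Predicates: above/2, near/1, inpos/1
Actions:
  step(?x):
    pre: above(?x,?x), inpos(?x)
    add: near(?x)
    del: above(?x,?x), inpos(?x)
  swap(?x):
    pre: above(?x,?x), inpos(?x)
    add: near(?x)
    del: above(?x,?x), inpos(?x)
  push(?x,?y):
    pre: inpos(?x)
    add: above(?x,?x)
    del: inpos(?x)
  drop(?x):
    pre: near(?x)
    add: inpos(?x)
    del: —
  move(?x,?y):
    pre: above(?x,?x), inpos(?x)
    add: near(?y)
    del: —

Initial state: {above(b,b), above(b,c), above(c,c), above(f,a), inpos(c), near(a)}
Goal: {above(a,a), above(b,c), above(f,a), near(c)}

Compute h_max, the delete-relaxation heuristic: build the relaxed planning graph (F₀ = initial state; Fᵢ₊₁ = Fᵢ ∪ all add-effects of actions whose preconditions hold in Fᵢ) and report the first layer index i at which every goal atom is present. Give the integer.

2

F0 = init (6 atoms)
F1 = F0 ∪ {inpos(a), near(b), near(c), near(f)}  (10 atoms)
F2 = F1 ∪ {above(a,a), inpos(b), inpos(f)}  (13 atoms)
goal ⊆ F2  ⇒  h_max = 2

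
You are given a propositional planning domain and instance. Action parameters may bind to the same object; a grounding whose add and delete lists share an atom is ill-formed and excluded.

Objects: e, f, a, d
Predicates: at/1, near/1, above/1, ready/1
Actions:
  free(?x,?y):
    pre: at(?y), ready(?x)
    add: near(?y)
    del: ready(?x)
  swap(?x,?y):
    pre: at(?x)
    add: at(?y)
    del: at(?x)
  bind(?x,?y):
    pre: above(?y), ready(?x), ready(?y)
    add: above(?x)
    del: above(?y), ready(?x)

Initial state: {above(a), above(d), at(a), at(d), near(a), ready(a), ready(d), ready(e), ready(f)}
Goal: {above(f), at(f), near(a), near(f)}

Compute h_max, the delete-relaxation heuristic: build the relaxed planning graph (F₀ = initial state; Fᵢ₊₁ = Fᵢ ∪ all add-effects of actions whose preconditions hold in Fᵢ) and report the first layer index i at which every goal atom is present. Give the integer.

F0 = init (9 atoms)
F1 = F0 ∪ {above(e), above(f), at(e), at(f), near(d)}  (14 atoms)
F2 = F1 ∪ {near(e), near(f)}  (16 atoms)
goal ⊆ F2  ⇒  h_max = 2

2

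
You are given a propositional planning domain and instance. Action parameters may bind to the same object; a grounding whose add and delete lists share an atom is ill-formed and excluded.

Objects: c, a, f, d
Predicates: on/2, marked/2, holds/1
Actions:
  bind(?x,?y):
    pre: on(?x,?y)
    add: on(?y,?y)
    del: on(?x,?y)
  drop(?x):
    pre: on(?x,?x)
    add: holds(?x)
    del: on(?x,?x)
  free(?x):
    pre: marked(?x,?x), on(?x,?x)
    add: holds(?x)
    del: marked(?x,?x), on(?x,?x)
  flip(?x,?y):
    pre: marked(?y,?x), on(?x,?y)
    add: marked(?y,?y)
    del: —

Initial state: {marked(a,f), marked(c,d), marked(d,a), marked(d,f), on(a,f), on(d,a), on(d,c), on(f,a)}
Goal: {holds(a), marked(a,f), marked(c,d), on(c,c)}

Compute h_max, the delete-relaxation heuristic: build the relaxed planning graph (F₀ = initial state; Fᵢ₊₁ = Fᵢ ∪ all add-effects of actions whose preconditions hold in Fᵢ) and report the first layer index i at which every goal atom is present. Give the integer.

2

F0 = init (8 atoms)
F1 = F0 ∪ {marked(a,a), marked(c,c), on(a,a), on(c,c), on(f,f)}  (13 atoms)
F2 = F1 ∪ {holds(a), holds(c), holds(f)}  (16 atoms)
goal ⊆ F2  ⇒  h_max = 2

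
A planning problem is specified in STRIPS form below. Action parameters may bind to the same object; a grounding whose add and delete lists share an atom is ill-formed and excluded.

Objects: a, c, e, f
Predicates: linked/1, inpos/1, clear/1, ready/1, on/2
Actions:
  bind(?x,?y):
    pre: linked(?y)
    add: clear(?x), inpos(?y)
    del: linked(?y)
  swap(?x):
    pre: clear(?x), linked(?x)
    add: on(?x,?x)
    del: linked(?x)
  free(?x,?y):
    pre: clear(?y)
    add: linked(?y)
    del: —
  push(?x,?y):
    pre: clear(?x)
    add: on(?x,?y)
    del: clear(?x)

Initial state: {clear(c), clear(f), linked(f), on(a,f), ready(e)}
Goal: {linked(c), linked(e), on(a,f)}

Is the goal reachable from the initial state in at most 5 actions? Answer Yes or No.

1. bind(e,f)  →  {clear(c), clear(e), clear(f), inpos(f), on(a,f), ready(e)}
2. free(a,c)  →  {clear(c), clear(e), clear(f), inpos(f), linked(c), on(a,f), ready(e)}
3. free(a,e)  →  {clear(c), clear(e), clear(f), inpos(f), linked(c), linked(e), on(a,f), ready(e)}
optimal plan length = 3; 3 ≤ 5

Yes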